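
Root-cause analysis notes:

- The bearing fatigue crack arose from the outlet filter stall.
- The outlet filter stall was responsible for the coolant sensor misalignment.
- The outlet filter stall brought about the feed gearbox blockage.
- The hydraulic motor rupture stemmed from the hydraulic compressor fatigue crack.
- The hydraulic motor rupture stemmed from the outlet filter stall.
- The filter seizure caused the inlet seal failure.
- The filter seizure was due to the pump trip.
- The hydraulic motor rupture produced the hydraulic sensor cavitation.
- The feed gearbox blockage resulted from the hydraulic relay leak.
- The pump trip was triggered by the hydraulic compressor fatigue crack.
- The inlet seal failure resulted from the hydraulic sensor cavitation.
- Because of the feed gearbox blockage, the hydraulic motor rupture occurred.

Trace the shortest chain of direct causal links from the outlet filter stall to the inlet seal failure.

the outlet filter stall → the hydraulic motor rupture → the hydraulic sensor cavitation → the inlet seal failure

the outlet filter stall → the hydraulic motor rupture
the hydraulic motor rupture → the hydraulic sensor cavitation
the hydraulic sensor cavitation → the inlet seal failure
Length: 3 steps.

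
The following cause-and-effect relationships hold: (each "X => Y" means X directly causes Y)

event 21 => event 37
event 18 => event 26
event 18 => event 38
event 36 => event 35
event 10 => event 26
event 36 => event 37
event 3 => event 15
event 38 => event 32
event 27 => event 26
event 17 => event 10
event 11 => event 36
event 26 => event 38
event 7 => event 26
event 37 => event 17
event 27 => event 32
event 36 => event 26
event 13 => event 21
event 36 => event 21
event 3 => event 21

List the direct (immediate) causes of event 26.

event 10, event 18, event 27, event 36, event 7

Upstream contributors include event 11, event 3, event 13, event 21, event 37, event 17, but only event 10, event 18, event 27, event 36, event 7 feed directly into event 26.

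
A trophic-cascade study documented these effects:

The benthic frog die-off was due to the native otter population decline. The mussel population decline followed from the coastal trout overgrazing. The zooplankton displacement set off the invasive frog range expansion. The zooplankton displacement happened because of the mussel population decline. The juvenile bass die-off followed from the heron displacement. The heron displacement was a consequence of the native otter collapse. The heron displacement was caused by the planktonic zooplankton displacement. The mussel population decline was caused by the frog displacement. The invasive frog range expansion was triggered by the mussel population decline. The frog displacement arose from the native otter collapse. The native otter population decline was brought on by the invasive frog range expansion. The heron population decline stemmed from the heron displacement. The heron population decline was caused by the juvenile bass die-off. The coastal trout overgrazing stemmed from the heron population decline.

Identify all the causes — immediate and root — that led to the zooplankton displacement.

Immediate cause of the zooplankton displacement: the mussel population decline.
Further upstream: the native otter collapse, the frog displacement, the planktonic zooplankton displacement, the heron displacement, the juvenile bass die-off, the heron population decline, the coastal trout overgrazing.

the coastal trout overgrazing, the frog displacement, the heron displacement, the heron population decline, the juvenile bass die-off, the mussel population decline, the native otter collapse, the planktonic zooplankton displacement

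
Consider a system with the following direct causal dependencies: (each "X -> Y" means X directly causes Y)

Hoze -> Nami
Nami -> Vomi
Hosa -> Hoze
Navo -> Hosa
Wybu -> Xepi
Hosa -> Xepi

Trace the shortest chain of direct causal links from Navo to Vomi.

Navo → Hosa
Hosa → Hoze
Hoze → Nami
Nami → Vomi
Length: 4 steps.

Navo → Hosa → Hoze → Nami → Vomi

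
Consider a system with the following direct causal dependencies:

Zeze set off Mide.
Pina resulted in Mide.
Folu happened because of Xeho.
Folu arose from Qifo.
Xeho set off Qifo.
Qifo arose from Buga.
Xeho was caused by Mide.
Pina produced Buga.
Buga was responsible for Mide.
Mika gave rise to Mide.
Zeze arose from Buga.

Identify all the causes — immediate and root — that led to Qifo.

Immediate causes of Qifo: Buga, Xeho.
Further upstream: Pina, Zeze, Mide, Mika.

Buga, Mide, Mika, Pina, Xeho, Zeze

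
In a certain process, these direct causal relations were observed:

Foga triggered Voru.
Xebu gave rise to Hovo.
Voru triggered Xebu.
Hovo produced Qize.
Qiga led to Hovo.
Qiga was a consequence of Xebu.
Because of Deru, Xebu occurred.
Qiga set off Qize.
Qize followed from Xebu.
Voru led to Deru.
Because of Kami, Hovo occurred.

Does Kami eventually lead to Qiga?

Kami leads to Hovo, Qize; Qiga is not among them.

No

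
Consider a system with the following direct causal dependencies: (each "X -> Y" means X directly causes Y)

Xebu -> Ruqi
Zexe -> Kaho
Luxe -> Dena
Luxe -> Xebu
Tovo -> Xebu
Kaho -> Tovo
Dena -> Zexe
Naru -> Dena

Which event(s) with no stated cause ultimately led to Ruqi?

Tracing upstream from Ruqi: Ruqi ← Xebu ← Luxe.
A separate upstream branch: Ruqi ← Xebu ← Tovo ← Kaho ← Zexe ← Dena ← Naru.
Each of those chain origins has no stated cause.

Luxe, Naru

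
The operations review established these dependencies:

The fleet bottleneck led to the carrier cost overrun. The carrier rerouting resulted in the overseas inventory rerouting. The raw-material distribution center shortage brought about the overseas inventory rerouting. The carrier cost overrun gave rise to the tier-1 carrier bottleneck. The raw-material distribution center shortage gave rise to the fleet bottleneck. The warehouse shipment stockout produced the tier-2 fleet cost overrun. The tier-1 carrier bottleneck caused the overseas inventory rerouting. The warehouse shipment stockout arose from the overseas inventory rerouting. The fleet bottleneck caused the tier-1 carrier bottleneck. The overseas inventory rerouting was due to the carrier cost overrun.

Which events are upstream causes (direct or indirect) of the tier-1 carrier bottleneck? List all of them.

the carrier cost overrun, the fleet bottleneck, the raw-material distribution center shortage

Immediate causes of the tier-1 carrier bottleneck: the fleet bottleneck, the carrier cost overrun.
Further upstream: the raw-material distribution center shortage.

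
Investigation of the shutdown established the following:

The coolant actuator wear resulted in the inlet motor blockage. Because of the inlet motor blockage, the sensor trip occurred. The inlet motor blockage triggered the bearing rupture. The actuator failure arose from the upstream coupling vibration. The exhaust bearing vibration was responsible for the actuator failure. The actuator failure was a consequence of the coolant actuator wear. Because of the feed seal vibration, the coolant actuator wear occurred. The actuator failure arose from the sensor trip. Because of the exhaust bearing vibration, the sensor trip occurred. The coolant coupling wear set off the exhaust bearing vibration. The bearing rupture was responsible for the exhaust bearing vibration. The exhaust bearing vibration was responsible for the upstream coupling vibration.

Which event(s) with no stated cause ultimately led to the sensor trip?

the coolant coupling wear, the feed seal vibration

Tracing upstream from the sensor trip: the sensor trip ← the inlet motor blockage ← the coolant actuator wear ← the feed seal vibration.
A separate upstream branch: the sensor trip ← the exhaust bearing vibration ← the coolant coupling wear.
Each of those chain origins has no stated cause.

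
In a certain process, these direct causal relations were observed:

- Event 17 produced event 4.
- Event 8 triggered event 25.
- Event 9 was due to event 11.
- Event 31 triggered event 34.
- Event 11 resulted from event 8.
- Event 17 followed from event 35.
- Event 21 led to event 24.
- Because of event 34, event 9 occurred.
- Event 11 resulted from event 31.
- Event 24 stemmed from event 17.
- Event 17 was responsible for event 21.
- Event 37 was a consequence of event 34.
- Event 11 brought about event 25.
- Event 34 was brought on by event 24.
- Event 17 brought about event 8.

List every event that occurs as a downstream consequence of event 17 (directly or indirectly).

event 11, event 21, event 24, event 25, event 34, event 37, event 4, event 8, event 9

Direct effects: event 4, event 21, event 24, event 8.
2 steps out: event 34, event 11, event 25.
3 steps out: event 9, event 37.
Not reachable from it: event 35, event 31.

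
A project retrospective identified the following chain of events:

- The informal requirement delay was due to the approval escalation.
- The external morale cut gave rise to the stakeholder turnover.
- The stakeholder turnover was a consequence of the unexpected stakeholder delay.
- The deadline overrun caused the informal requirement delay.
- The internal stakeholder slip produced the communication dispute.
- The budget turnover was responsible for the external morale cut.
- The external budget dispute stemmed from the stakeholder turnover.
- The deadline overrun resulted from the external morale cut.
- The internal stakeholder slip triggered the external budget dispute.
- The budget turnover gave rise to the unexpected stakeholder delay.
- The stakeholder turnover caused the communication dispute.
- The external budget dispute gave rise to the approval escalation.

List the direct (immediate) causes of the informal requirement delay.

Upstream contributors include the budget turnover, the unexpected stakeholder delay, the external morale cut, the stakeholder turnover, the internal stakeholder slip, the external budget dispute, but only the approval escalation, the deadline overrun feed directly into the informal requirement delay.

the approval escalation, the deadline overrun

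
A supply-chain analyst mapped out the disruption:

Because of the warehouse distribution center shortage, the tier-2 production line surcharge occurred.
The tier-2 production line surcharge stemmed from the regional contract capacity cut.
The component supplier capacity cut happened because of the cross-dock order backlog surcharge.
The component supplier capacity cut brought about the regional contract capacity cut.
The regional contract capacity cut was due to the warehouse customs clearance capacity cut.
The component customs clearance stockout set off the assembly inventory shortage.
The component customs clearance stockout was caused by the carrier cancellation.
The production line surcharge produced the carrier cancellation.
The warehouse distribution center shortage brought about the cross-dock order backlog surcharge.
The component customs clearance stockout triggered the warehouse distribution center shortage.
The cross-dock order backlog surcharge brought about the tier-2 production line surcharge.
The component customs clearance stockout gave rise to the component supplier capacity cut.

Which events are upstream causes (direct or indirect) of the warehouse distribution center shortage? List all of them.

the carrier cancellation, the component customs clearance stockout, the production line surcharge

Immediate cause of the warehouse distribution center shortage: the component customs clearance stockout.
Further upstream: the production line surcharge, the carrier cancellation.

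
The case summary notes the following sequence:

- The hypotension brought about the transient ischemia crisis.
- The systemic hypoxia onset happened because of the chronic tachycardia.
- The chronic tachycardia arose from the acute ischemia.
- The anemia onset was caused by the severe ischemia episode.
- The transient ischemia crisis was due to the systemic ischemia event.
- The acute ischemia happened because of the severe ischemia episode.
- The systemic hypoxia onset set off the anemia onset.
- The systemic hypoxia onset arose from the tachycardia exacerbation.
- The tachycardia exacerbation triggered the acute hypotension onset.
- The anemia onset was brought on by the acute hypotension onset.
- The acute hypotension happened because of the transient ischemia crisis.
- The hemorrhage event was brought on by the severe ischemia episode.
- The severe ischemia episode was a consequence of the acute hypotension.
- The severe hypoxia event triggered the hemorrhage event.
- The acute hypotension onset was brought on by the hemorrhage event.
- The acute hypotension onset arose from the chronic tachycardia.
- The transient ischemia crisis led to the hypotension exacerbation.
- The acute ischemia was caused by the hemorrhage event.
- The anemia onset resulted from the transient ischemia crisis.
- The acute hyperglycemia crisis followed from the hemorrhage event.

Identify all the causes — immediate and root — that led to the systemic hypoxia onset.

Immediate causes of the systemic hypoxia onset: the tachycardia exacerbation, the chronic tachycardia.
Further upstream: the systemic ischemia event, the hypotension, the severe hypoxia event, the transient ischemia crisis, the acute hypotension, the severe ischemia episode, the hemorrhage event, the acute ischemia.

the acute hypotension, the acute ischemia, the chronic tachycardia, the hemorrhage event, the hypotension, the severe hypoxia event, the severe ischemia episode, the systemic ischemia event, the tachycardia exacerbation, the transient ischemia crisis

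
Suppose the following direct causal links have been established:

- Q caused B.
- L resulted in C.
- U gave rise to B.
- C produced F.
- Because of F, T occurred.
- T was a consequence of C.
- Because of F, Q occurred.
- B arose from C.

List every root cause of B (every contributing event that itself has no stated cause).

Tracing upstream from B: B ← C ← L.
A separate upstream branch: B ← U.
Each of those chain origins has no stated cause.

L, U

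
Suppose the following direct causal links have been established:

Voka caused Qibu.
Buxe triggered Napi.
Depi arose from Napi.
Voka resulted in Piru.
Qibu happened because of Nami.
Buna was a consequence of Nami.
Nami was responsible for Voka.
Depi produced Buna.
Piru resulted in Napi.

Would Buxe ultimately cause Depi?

There is a causal chain: Buxe → Napi → Depi.

Yes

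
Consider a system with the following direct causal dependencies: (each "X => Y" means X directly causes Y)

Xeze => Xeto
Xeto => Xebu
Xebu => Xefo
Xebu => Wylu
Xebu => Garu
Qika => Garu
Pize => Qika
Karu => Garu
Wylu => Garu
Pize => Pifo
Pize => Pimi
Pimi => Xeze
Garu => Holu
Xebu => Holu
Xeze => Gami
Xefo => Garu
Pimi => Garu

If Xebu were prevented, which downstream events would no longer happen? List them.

Downstream of Xebu: Xefo, Wylu, Garu, Holu.
Of those, still caused via another path: Garu, Holu.
The remainder have no surviving cause.

Wylu, Xefo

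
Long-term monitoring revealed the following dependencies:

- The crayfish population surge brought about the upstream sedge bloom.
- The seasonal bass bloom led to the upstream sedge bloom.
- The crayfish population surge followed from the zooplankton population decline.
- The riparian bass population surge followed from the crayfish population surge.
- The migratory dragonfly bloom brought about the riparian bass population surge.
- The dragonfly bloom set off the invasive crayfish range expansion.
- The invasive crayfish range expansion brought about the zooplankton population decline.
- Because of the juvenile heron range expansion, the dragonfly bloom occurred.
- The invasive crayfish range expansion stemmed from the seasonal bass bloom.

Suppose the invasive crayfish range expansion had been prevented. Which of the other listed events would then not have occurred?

Downstream of the invasive crayfish range expansion: the zooplankton population decline, the crayfish population surge, the upstream sedge bloom, the riparian bass population surge.
Of those, still caused via another path: the upstream sedge bloom, the riparian bass population surge.
The remainder have no surviving cause.

the crayfish population surge, the zooplankton population decline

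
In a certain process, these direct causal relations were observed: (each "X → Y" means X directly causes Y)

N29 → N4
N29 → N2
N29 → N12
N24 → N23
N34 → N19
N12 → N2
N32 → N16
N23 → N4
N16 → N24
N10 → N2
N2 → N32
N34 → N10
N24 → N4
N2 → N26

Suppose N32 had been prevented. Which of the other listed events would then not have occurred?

N16, N23, N24

Downstream of N32: N16, N24, N23, N4.
Of those, still caused via another path: N4.
The remainder have no surviving cause.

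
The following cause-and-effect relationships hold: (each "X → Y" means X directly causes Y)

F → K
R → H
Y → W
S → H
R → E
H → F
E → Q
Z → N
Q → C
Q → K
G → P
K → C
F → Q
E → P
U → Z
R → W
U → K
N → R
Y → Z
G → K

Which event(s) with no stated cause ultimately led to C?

Tracing upstream from C: C ← K ← U.
A separate upstream branch: C ← Q ← E ← R ← N ← Z ← Y.
A separate upstream branch: C ← K ← G.
A separate upstream branch: C ← Q ← F ← H ← S.
Each of those chain origins has no stated cause.

G, S, U, Y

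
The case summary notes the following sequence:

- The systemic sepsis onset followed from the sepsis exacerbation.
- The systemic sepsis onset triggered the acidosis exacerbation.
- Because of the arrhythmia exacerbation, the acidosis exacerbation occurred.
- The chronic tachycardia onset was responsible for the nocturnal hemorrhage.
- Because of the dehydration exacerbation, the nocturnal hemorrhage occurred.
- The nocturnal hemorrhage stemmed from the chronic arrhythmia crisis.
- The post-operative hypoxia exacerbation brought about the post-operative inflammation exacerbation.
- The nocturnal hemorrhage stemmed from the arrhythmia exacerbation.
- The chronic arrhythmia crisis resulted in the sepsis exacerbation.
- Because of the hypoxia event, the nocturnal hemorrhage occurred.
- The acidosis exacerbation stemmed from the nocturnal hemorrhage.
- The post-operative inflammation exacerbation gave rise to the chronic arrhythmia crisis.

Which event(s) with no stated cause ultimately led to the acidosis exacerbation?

the arrhythmia exacerbation, the chronic tachycardia onset, the dehydration exacerbation, the hypoxia event, the post-operative hypoxia exacerbation

Tracing upstream from the acidosis exacerbation: the acidosis exacerbation ← the nocturnal hemorrhage ← the chronic arrhythmia crisis ← the post-operative inflammation exacerbation ← the post-operative hypoxia exacerbation.
A separate upstream branch: the acidosis exacerbation ← the arrhythmia exacerbation.
A separate upstream branch: the acidosis exacerbation ← the nocturnal hemorrhage ← the chronic tachycardia onset.
A separate upstream branch: the acidosis exacerbation ← the nocturnal hemorrhage ← the hypoxia event.
A separate upstream branch: the acidosis exacerbation ← the nocturnal hemorrhage ← the dehydration exacerbation.
Each of those chain origins has no stated cause.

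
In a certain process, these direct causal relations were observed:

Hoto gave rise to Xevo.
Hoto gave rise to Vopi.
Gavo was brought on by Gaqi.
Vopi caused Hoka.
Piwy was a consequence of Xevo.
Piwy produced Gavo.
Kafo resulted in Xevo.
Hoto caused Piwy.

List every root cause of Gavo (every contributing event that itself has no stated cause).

Gaqi, Hoto, Kafo

Tracing upstream from Gavo: Gavo ← Piwy ← Hoto.
A separate upstream branch: Gavo ← Piwy ← Xevo ← Kafo.
A separate upstream branch: Gavo ← Gaqi.
Each of those chain origins has no stated cause.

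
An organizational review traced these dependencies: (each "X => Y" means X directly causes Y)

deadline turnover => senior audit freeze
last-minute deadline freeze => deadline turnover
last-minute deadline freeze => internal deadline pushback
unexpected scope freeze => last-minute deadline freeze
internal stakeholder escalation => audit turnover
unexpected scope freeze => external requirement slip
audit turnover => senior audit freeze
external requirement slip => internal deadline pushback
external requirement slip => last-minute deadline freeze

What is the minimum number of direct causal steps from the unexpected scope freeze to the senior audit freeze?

3

Shortest chain: the unexpected scope freeze → the last-minute deadline freeze → the deadline turnover → the senior audit freeze.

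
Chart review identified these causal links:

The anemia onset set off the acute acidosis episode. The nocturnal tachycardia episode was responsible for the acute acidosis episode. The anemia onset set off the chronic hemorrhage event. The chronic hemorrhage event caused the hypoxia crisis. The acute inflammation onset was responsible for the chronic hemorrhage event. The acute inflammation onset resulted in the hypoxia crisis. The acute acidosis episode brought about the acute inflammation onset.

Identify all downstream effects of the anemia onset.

the acute acidosis episode, the acute inflammation onset, the chronic hemorrhage event, the hypoxia crisis

Direct effects: the acute acidosis episode, the chronic hemorrhage event.
2 steps out: the acute inflammation onset, the hypoxia crisis.
Not reachable from it: the nocturnal tachycardia episode.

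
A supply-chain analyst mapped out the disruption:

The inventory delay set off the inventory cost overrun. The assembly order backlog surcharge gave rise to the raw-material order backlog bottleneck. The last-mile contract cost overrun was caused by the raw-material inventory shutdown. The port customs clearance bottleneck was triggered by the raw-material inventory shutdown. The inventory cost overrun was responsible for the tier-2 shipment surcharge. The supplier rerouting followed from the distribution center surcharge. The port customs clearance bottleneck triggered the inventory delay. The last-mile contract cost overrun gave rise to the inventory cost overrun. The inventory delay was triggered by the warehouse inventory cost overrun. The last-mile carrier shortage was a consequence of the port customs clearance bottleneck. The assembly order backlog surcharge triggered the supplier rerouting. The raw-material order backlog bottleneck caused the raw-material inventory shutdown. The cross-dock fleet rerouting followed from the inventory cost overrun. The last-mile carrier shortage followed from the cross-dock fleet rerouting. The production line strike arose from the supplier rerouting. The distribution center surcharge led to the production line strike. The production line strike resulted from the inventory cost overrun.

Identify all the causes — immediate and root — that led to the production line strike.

the assembly order backlog surcharge, the distribution center surcharge, the inventory cost overrun, the inventory delay, the last-mile contract cost overrun, the port customs clearance bottleneck, the raw-material inventory shutdown, the raw-material order backlog bottleneck, the supplier rerouting, the warehouse inventory cost overrun

Immediate causes of the production line strike: the distribution center surcharge, the inventory cost overrun, the supplier rerouting.
Further upstream: the assembly order backlog surcharge, the raw-material order backlog bottleneck, the raw-material inventory shutdown, the last-mile contract cost overrun, the warehouse inventory cost overrun, the port customs clearance bottleneck, the inventory delay.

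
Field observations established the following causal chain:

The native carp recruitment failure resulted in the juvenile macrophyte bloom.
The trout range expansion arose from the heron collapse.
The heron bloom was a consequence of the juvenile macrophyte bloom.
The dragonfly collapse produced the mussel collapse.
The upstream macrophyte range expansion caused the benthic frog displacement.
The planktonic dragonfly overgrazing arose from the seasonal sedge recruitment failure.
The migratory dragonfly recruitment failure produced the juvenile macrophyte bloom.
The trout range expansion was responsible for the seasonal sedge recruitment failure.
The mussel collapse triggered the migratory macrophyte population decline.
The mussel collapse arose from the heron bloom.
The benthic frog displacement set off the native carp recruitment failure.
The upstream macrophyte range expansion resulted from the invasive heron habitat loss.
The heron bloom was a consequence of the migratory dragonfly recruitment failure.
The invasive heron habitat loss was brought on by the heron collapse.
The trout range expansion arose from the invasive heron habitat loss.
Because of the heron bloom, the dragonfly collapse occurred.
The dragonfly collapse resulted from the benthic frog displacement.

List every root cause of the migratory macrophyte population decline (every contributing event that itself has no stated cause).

the heron collapse, the migratory dragonfly recruitment failure

Tracing upstream from the migratory macrophyte population decline: the migratory macrophyte population decline ← the mussel collapse ← the dragonfly collapse ← the benthic frog displacement ← the upstream macrophyte range expansion ← the invasive heron habitat loss ← the heron collapse.
A separate upstream branch: the migratory macrophyte population decline ← the mussel collapse ← the heron bloom ← the migratory dragonfly recruitment failure.
Each of those chain origins has no stated cause.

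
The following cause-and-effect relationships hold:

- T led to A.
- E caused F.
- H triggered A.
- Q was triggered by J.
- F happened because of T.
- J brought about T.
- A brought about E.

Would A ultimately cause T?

No

A leads to E, F; T is not among them.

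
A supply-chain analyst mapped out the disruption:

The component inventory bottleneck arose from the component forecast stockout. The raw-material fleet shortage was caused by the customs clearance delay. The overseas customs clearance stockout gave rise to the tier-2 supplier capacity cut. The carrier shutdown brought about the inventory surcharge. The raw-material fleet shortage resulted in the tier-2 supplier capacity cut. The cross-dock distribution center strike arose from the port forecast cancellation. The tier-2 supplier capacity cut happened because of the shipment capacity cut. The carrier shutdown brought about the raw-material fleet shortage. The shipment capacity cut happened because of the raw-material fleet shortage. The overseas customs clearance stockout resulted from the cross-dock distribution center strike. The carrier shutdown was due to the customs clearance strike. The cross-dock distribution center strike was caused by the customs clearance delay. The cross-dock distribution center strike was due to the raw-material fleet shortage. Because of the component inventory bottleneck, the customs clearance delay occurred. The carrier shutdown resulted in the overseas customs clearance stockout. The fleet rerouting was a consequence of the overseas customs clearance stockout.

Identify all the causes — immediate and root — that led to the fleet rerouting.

the carrier shutdown, the component forecast stockout, the component inventory bottleneck, the cross-dock distribution center strike, the customs clearance delay, the customs clearance strike, the overseas customs clearance stockout, the port forecast cancellation, the raw-material fleet shortage

Immediate cause of the fleet rerouting: the overseas customs clearance stockout.
Further upstream: the port forecast cancellation, the customs clearance strike, the component forecast stockout, the component inventory bottleneck, the carrier shutdown, the customs clearance delay, the raw-material fleet shortage, the cross-dock distribution center strike.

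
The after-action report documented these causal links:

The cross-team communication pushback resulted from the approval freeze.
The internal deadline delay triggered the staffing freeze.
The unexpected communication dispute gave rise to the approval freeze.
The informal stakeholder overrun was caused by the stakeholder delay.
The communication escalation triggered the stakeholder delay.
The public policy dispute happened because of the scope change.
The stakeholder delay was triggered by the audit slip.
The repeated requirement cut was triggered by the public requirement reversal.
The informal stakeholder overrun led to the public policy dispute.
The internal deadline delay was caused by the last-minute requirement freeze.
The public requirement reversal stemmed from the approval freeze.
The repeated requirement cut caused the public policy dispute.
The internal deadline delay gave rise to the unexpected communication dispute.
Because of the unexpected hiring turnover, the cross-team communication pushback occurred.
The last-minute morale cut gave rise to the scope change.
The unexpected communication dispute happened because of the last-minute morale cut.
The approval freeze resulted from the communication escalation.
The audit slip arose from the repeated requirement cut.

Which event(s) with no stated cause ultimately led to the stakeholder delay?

Tracing upstream from the stakeholder delay: the stakeholder delay ← the audit slip ← the repeated requirement cut ← the public requirement reversal ← the approval freeze ← the unexpected communication dispute ← the internal deadline delay ← the last-minute requirement freeze.
A separate upstream branch: the stakeholder delay ← the audit slip ← the repeated requirement cut ← the public requirement reversal ← the approval freeze ← the unexpected communication dispute ← the last-minute morale cut.
A separate upstream branch: the stakeholder delay ← the communication escalation.
Each of those chain origins has no stated cause.

the communication escalation, the last-minute morale cut, the last-minute requirement freeze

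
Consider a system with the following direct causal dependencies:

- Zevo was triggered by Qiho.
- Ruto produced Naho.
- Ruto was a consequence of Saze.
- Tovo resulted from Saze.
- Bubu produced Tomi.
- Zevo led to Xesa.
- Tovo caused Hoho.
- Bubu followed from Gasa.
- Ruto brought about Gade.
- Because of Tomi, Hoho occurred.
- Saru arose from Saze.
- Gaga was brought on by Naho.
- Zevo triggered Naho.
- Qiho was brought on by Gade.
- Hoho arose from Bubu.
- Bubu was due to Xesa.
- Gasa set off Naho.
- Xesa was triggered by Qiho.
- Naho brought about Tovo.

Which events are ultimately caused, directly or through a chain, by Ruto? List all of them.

Bubu, Gade, Gaga, Hoho, Naho, Qiho, Tomi, Tovo, Xesa, Zevo

Direct effects: Gade, Naho.
2 steps out: Qiho, Gaga, Tovo.
3 steps out: Zevo, Xesa, Hoho.
4 steps out: Bubu.
5 steps out: Tomi.
Not reachable from it: Saze, Saru, Gasa.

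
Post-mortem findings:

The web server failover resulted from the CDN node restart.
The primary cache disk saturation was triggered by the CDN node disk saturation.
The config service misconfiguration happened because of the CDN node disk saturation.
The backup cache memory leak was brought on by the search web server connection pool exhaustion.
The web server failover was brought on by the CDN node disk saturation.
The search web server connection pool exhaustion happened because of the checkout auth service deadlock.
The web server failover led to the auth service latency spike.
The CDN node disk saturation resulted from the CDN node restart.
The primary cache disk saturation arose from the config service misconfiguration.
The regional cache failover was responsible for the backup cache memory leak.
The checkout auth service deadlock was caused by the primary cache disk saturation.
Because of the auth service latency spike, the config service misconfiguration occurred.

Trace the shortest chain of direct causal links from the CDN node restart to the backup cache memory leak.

the CDN node restart → the CDN node disk saturation
the CDN node disk saturation → the primary cache disk saturation
the primary cache disk saturation → the checkout auth service deadlock
the checkout auth service deadlock → the search web server connection pool exhaustion
the search web server connection pool exhaustion → the backup cache memory leak
Length: 5 steps.

the CDN node restart → the CDN node disk saturation → the primary cache disk saturation → the checkout auth service deadlock → the search web server connection pool exhaustion → the backup cache memory leak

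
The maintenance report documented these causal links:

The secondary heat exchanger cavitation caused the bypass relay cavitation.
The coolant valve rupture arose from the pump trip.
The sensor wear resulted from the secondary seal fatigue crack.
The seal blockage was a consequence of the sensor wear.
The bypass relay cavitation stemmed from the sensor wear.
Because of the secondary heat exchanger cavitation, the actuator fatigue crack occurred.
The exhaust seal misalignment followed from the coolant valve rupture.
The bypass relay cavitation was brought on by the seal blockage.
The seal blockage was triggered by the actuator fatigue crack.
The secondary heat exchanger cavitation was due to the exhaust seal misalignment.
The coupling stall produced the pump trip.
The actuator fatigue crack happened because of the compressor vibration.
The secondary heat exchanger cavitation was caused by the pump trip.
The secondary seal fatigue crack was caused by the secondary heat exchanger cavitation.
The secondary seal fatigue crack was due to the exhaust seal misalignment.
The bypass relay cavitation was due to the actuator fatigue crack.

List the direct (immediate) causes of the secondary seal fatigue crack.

the exhaust seal misalignment, the secondary heat exchanger cavitation

Upstream contributors include the coupling stall, the pump trip, the coolant valve rupture, but only the exhaust seal misalignment, the secondary heat exchanger cavitation feed directly into the secondary seal fatigue crack.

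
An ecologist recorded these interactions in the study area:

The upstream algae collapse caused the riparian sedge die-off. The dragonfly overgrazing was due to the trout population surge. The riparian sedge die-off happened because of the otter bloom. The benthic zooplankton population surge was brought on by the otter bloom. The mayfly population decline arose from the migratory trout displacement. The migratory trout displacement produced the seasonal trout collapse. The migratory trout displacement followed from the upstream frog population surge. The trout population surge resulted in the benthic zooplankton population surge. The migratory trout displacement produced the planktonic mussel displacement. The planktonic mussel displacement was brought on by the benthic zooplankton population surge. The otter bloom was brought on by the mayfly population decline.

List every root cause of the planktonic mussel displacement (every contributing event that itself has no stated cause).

the trout population surge, the upstream frog population surge

Tracing upstream from the planktonic mussel displacement: the planktonic mussel displacement ← the migratory trout displacement ← the upstream frog population surge.
A separate upstream branch: the planktonic mussel displacement ← the benthic zooplankton population surge ← the trout population surge.
Each of those chain origins has no stated cause.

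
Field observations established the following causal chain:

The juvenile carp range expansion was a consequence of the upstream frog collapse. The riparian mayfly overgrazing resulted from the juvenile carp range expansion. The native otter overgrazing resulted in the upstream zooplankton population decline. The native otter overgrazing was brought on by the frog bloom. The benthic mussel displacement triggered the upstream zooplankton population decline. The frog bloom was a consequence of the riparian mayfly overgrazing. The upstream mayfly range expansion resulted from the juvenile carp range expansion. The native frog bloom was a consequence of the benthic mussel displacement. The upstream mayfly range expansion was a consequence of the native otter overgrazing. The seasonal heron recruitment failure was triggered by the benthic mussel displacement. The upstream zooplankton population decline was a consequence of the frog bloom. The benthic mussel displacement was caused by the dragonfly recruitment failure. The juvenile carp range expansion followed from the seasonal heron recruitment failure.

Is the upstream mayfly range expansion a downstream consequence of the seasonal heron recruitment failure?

There is a causal chain: the seasonal heron recruitment failure → the juvenile carp range expansion → the upstream mayfly range expansion.

Yes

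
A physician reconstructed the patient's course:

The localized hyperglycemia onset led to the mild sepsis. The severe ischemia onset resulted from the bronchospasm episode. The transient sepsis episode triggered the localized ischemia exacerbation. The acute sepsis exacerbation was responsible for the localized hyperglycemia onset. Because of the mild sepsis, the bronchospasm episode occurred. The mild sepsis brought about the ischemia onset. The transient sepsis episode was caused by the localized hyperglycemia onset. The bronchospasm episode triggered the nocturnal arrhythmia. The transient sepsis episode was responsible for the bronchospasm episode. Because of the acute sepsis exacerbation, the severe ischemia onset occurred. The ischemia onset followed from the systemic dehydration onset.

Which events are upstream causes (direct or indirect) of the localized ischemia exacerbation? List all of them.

the acute sepsis exacerbation, the localized hyperglycemia onset, the transient sepsis episode

Immediate cause of the localized ischemia exacerbation: the transient sepsis episode.
Further upstream: the acute sepsis exacerbation, the localized hyperglycemia onset.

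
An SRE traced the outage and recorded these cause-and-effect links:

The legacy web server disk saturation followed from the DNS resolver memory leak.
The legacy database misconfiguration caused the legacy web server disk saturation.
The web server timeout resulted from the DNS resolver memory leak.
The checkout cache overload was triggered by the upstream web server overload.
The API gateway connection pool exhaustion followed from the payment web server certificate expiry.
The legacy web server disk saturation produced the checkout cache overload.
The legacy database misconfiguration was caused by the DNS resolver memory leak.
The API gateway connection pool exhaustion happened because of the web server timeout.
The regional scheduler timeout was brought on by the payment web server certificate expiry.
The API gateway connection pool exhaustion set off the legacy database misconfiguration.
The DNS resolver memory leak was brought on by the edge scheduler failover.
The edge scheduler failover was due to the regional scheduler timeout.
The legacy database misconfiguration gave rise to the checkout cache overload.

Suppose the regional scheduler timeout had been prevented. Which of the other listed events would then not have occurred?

the DNS resolver memory leak, the edge scheduler failover, the web server timeout

Downstream of the regional scheduler timeout: the edge scheduler failover, the DNS resolver memory leak, the web server timeout, the API gateway connection pool exhaustion, the legacy database misconfiguration, the legacy web server disk saturation, the checkout cache overload.
Of those, still caused via another path: the API gateway connection pool exhaustion, the legacy database misconfiguration, the legacy web server disk saturation, the checkout cache overload.
The remainder have no surviving cause.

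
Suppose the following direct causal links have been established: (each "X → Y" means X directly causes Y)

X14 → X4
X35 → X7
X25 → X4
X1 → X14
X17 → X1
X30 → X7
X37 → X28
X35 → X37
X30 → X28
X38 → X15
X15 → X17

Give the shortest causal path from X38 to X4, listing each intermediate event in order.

X38 → X15 → X17 → X1 → X14 → X4

X38 → X15
X15 → X17
X17 → X1
X1 → X14
X14 → X4
Length: 5 steps.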